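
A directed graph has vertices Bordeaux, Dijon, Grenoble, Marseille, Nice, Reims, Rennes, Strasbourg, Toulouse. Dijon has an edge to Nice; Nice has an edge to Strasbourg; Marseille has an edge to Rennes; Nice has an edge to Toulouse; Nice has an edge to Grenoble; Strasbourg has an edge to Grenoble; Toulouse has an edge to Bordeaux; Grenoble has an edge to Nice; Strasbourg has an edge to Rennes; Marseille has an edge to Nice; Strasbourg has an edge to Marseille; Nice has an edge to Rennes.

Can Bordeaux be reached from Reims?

Reims has no outgoing edges, so nothing is reachable from it.

No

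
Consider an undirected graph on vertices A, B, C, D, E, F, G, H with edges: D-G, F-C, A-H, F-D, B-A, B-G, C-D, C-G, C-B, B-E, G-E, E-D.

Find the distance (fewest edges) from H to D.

Distance 0: H.
Distance 1: A.
Distance 2: B.
Distance 3: C, E, G.
Distance 4: D, F — contains D.

4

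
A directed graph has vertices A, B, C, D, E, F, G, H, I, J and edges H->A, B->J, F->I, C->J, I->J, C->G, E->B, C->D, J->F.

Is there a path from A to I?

A has no outgoing edges, so nothing is reachable from it.

No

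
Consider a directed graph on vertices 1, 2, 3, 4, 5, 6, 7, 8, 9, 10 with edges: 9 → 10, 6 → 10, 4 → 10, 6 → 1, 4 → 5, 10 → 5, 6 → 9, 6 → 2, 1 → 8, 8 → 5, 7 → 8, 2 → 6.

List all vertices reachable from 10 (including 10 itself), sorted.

5, 10

Start at 10.
Its neighbours: 5.
Nothing further is reachable.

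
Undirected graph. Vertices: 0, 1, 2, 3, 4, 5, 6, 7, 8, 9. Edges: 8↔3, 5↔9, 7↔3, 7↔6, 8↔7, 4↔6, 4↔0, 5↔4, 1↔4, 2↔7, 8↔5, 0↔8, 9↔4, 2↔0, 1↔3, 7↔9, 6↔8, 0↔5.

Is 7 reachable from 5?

Explore from 5.
Distance 1: reach 0, 4, 8, 9.
Distance 2: reach 1, 2, 3, 6, 7.
Found 7.

Yes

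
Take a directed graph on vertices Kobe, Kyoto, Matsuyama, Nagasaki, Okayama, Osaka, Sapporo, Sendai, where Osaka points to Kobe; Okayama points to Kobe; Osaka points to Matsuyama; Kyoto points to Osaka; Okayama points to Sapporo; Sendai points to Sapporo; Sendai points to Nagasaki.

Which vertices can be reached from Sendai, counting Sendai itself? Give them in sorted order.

Nagasaki, Sapporo, Sendai

Start at Sendai.
Its neighbours: Nagasaki, Sapporo.
Nothing further is reachable.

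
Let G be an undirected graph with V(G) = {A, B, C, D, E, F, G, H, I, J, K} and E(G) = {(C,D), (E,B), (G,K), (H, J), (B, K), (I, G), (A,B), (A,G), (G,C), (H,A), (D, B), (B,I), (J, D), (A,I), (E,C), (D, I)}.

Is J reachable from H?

Yes

Explore from H.
Distance 1: reach A, J.
Found J.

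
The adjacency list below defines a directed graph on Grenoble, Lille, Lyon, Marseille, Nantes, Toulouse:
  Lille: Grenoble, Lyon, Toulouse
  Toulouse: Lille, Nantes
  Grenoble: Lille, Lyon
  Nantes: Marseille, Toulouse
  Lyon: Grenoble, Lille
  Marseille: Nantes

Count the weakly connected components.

From Grenoble: component {Grenoble, Lille, Lyon, Marseille, Nantes, Toulouse}.
That's 1 component.

1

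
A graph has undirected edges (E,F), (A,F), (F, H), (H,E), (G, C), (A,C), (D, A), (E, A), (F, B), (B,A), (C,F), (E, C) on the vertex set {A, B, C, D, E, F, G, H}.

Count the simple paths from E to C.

E–A–B–F–C
E–A–C
E–A–F–C
E–C
E–F–A–C
E–F–B–A–C
E–F–C
E–H–F–A–C
E–H–F–B–A–C
E–H–F–C

10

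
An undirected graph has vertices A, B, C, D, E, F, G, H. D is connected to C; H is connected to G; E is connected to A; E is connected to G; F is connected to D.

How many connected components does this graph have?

3

From A: component {A, E, G, H}.
From B: component {B}.
From C: component {C, D, F}.
That's 3 components.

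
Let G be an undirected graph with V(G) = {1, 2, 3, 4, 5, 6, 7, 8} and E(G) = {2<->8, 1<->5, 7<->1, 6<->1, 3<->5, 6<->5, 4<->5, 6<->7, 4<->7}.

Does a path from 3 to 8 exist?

Explore from 3.
Distance 1: reach 5.
Distance 2: reach 1, 4, 6.
Distance 3: reach 7.
The search is exhausted without reaching 8; it lies in a different component.

No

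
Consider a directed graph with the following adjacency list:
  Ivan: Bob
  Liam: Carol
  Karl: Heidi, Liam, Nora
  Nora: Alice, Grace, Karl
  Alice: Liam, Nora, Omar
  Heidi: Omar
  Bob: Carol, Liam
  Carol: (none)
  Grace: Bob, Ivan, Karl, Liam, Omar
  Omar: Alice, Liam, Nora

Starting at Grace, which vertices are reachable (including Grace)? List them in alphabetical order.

Alice, Bob, Carol, Grace, Heidi, Ivan, Karl, Liam, Nora, Omar

Start at Grace.
Its neighbours: Bob, Ivan, Karl, Liam, Omar.
Then their neighbours: Alice, Carol, Heidi, Nora.
Every vertex is now reached.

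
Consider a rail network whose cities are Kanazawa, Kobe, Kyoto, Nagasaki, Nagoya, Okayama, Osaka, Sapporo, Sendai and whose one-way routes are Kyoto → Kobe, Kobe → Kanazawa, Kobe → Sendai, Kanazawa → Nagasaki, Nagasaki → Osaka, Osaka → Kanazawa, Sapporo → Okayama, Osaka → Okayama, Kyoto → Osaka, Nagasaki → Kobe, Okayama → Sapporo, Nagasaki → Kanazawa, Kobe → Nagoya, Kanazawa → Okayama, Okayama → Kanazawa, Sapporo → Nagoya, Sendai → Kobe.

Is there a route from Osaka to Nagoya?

Explore from Osaka.
Distance 1: reach Kanazawa, Okayama.
Distance 2: reach Nagasaki, Sapporo.
Distance 3: reach Kobe, Nagoya.
Found Nagoya.

Yes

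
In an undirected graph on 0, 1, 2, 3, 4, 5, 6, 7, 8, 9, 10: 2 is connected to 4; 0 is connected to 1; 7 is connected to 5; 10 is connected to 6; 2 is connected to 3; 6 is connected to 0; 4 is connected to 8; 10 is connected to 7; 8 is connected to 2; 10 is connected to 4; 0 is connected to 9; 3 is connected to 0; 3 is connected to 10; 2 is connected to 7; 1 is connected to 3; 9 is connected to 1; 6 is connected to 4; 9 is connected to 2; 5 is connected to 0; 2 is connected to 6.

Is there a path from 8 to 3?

Explore from 8.
Distance 1: reach 2, 4.
Distance 2: reach 3, 6, 7, 9, 10.
Found 3.

Yes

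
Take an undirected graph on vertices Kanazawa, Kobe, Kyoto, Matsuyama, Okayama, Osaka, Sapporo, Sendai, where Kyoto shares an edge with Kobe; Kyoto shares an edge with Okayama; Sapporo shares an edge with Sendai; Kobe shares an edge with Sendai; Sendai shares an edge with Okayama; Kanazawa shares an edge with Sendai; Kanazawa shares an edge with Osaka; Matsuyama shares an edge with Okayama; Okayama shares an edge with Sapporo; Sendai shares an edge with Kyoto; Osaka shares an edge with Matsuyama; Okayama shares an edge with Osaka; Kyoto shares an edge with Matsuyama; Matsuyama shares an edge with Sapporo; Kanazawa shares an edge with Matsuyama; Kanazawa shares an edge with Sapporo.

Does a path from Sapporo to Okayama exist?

Yes

Explore from Sapporo.
Distance 1: reach Kanazawa, Matsuyama, Okayama, Sendai.
Found Okayama.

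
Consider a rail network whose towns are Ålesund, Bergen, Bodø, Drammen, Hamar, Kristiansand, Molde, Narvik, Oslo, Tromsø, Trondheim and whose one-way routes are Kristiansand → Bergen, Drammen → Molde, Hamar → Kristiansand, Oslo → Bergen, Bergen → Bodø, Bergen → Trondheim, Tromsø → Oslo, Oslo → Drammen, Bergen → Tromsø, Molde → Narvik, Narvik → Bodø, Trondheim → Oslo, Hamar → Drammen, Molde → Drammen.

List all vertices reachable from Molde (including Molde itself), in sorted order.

Start at Molde.
Its neighbours: Drammen, Narvik.
Then their neighbours: Bodø.
Nothing further is reachable.

Bodø, Drammen, Molde, Narvik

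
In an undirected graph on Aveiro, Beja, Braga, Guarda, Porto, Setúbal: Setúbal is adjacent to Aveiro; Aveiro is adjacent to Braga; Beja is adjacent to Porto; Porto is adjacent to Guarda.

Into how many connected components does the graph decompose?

2

From Aveiro: component {Aveiro, Braga, Setúbal}.
From Beja: component {Beja, Guarda, Porto}.
That's 2 components.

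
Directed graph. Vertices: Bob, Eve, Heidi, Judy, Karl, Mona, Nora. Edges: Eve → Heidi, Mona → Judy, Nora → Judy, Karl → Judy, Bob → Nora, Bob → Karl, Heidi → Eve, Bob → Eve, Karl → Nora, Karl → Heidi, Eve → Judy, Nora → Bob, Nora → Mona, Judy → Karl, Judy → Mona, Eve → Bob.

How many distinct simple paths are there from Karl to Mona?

7

Karl→Heidi→Eve→Bob→Nora→Judy→Mona
Karl→Heidi→Eve→Bob→Nora→Mona
Karl→Heidi→Eve→Judy→Mona
Karl→Judy→Mona
Karl→Nora→Bob→Eve→Judy→Mona
Karl→Nora→Judy→Mona
Karl→Nora→Mona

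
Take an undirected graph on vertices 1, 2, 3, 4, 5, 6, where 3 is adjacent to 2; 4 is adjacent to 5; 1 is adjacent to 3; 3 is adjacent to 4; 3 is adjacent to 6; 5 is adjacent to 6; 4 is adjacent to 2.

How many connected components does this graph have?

1

From 1: component {1, 2, 3, 4, 5, 6}.
That's 1 component.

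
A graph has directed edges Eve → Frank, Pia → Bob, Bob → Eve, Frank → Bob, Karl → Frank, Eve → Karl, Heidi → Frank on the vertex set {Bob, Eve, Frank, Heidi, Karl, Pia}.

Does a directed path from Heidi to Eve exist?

Explore from Heidi.
Distance 1: reach Frank.
Distance 2: reach Bob.
Distance 3: reach Eve.
Found Eve.

Yes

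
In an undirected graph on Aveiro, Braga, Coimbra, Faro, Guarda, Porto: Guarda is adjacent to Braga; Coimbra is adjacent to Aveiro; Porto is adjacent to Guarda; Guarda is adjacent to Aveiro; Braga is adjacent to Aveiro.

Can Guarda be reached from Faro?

No

Faro has no edges, so nothing is reachable from it.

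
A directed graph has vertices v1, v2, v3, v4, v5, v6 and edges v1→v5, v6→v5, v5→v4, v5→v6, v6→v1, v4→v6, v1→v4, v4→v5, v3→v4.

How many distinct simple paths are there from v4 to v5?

v4→v5
v4→v6→v1→v5
v4→v6→v5

3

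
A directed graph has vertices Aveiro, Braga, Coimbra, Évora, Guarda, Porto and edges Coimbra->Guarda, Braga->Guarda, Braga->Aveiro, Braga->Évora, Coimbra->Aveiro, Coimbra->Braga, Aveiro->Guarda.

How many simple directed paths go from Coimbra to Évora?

1

Coimbra→Braga→Évora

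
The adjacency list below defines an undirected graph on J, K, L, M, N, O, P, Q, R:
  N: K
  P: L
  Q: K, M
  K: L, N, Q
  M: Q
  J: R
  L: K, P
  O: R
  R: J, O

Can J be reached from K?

Explore from K.
Distance 1: reach L, N, Q.
Distance 2: reach M, P.
The search is exhausted without reaching J; it lies in a different component.

No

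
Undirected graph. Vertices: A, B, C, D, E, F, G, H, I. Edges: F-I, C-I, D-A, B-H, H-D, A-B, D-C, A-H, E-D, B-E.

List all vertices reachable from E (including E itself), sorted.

A, B, C, D, E, F, H, I

Start at E.
Its neighbours: B, D.
Then their neighbours: A, C, H.
Then next layer: I.
Then next layer: F.
Nothing further is reachable.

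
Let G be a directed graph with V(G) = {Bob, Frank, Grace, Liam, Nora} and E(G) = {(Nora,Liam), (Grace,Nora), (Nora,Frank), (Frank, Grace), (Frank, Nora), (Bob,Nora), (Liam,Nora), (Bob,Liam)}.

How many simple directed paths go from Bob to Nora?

2

Bob→Liam→Nora
Bob→Nora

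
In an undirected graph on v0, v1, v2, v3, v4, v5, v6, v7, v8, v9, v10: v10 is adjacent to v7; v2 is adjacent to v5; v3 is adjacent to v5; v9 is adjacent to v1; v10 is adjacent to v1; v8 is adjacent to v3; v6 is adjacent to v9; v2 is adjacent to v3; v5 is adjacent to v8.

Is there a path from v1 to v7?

Explore from v1.
Distance 1: reach v9, v10.
Distance 2: reach v6, v7.
Found v7.

Yes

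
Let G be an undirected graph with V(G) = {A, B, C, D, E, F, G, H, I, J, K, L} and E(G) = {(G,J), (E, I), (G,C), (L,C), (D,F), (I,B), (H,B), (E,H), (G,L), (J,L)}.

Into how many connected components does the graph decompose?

From A: component {A}.
From B: component {B, E, H, I}.
From C: component {C, G, J, L}.
From D: component {D, F}.
From K: component {K}.
That's 5 components.

5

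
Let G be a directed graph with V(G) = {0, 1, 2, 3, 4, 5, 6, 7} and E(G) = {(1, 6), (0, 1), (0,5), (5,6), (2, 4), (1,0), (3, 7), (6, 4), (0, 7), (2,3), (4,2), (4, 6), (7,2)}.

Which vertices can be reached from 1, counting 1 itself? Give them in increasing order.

0, 1, 2, 3, 4, 5, 6, 7

Start at 1.
Its neighbours: 0, 6.
Then their neighbours: 4, 5, 7.
Then next layer: 2.
Then next layer: 3.
Every vertex is now reached.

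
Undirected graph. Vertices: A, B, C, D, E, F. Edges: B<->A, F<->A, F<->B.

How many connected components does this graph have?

From A: component {A, B, F}.
From C: component {C}.
From D: component {D}.
From E: component {E}.
That's 4 components.

4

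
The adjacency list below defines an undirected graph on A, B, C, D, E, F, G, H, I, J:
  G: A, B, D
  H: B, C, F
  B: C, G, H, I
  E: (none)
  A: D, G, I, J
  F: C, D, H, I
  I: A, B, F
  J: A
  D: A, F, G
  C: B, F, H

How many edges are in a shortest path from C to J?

4

Distance 0: C.
Distance 1: B, F, H.
Distance 2: D, G, I.
Distance 3: A.
Distance 4: J — contains J.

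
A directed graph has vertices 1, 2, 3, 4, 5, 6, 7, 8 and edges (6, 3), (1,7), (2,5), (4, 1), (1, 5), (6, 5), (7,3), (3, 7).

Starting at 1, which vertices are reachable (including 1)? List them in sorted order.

Start at 1.
Its neighbours: 5, 7.
Then their neighbours: 3.
Nothing further is reachable.

1, 3, 5, 7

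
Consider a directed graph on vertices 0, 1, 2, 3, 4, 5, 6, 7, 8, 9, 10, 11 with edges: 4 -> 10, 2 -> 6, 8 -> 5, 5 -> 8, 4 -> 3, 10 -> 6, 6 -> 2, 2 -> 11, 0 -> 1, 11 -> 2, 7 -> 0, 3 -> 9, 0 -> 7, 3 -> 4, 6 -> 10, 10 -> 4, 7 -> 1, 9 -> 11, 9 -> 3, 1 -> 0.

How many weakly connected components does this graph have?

From 0: component {0, 1, 7}.
From 2: component {2, 3, 4, 6, 9, 10, 11}.
From 5: component {5, 8}.
That's 3 components.

3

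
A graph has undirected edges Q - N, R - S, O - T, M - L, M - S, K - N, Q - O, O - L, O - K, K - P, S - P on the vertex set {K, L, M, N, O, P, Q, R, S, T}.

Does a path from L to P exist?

Explore from L.
Distance 1: reach M, O.
Distance 2: reach K, Q, S, T.
Distance 3: reach N, P, R.
Found P.

Yes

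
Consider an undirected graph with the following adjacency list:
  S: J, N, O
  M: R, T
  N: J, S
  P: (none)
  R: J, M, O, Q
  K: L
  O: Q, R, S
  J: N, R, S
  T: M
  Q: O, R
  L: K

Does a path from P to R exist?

P has no edges, so nothing is reachable from it.

No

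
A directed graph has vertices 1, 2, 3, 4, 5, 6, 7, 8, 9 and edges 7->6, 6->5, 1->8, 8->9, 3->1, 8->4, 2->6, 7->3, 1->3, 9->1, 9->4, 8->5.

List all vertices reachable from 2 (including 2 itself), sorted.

2, 5, 6

Start at 2.
Its neighbours: 6.
Then their neighbours: 5.
Nothing further is reachable.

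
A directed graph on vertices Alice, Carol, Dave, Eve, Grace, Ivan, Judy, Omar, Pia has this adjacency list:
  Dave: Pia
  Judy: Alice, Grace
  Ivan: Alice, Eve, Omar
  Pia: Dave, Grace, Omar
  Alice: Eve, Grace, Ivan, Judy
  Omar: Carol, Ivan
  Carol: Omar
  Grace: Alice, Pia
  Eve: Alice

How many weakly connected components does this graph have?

1

From Alice: component {Alice, Carol, Dave, Eve, Grace, Ivan, Judy, Omar, Pia}.
That's 1 component.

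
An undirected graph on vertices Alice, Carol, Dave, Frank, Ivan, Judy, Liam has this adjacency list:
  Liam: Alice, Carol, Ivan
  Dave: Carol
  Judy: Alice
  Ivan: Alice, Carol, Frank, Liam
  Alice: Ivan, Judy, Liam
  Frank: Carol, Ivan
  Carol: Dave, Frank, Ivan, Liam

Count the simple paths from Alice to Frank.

7

Alice–Ivan–Carol–Frank
Alice–Ivan–Frank
Alice–Ivan–Liam–Carol–Frank
Alice–Liam–Carol–Frank
Alice–Liam–Carol–Ivan–Frank
Alice–Liam–Ivan–Carol–Frank
Alice–Liam–Ivan–Frank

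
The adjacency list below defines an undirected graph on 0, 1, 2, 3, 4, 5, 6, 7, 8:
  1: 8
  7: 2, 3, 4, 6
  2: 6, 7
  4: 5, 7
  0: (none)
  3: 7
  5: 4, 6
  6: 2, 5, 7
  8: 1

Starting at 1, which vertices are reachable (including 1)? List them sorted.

1, 8

Start at 1.
Its neighbours: 8.
Nothing further is reachable.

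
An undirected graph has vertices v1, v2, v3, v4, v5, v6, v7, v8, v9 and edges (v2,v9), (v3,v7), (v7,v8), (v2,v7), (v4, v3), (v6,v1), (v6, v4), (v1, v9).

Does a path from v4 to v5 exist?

Explore from v4.
Distance 1: reach v3, v6.
Distance 2: reach v1, v7.
Distance 3: reach v2, v8, v9.
The search is exhausted without reaching v5; it lies in a different component.

No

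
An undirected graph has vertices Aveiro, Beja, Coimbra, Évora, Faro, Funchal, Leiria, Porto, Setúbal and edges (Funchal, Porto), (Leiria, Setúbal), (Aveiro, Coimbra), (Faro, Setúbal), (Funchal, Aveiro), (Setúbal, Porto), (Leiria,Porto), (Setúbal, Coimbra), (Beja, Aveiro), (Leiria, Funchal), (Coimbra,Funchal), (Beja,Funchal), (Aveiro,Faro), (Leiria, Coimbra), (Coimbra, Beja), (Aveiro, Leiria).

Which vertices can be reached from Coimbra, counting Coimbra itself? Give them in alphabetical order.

Aveiro, Beja, Coimbra, Faro, Funchal, Leiria, Porto, Setúbal

Start at Coimbra.
Its neighbours: Aveiro, Beja, Funchal, Leiria, Setúbal.
Then their neighbours: Faro, Porto.
Nothing further is reachable.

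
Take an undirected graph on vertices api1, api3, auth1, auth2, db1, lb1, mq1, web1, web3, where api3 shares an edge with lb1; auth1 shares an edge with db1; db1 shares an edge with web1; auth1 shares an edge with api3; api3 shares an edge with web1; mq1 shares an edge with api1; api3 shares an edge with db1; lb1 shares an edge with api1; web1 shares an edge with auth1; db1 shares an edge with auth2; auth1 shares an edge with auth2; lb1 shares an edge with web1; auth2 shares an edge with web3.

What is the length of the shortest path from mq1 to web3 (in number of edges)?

Distance 0: mq1.
Distance 1: api1.
Distance 2: lb1.
Distance 3: api3, web1.
Distance 4: auth1, db1.
Distance 5: auth2.
Distance 6: web3 — contains web3.

6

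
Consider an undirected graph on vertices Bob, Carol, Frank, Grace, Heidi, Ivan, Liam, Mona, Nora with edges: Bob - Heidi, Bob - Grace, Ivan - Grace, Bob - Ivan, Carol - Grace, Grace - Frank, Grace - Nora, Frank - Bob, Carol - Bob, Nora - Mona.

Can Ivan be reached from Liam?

Liam has no edges, so nothing is reachable from it.

No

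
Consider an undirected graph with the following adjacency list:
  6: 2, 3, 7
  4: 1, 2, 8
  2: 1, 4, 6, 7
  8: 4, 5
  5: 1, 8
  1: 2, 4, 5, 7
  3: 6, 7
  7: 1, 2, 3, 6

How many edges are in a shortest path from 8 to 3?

4

Distance 0: 8.
Distance 1: 4, 5.
Distance 2: 1, 2.
Distance 3: 6, 7.
Distance 4: 3 — contains 3.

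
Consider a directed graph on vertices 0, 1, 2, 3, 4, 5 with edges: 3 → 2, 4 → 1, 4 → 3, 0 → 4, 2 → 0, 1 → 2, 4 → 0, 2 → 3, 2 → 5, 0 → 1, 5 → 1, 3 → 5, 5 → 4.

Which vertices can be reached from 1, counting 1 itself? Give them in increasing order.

0, 1, 2, 3, 4, 5

Start at 1.
Its neighbours: 2.
Then their neighbours: 0, 3, 5.
Then next layer: 4.
Every vertex is now reached.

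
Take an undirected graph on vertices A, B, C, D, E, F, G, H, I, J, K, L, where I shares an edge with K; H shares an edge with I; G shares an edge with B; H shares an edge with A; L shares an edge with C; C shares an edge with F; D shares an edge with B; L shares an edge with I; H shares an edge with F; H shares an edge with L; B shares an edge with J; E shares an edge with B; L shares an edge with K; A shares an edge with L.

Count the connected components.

2

From A: component {A, C, F, H, I, K, L}.
From B: component {B, D, E, G, J}.
That's 2 components.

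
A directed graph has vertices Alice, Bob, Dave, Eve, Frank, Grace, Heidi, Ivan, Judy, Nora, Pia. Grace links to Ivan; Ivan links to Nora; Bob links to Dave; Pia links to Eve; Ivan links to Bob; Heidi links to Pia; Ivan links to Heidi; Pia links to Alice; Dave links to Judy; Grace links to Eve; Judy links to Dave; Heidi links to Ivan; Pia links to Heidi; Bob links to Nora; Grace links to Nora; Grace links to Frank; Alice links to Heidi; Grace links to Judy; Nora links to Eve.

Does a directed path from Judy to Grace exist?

No

Explore from Judy.
Distance 1: reach Dave.
The search from Judy is exhausted; no directed path reaches Grace.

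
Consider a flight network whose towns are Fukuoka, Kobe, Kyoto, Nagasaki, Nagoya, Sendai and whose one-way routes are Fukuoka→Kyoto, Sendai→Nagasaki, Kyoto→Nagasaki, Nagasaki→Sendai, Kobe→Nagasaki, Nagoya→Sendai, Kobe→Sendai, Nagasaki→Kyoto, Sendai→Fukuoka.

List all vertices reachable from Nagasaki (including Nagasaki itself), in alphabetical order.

Fukuoka, Kyoto, Nagasaki, Sendai

Start at Nagasaki.
Its neighbours: Kyoto, Sendai.
Then their neighbours: Fukuoka.
Nothing further is reachable.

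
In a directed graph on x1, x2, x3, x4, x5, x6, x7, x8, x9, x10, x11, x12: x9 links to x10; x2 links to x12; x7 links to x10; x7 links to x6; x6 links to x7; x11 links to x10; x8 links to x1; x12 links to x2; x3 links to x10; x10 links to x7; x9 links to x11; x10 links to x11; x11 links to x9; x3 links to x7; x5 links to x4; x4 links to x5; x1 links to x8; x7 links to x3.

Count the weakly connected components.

From x1: component {x1, x8}.
From x2: component {x2, x12}.
From x3: component {x3, x6, x7, x9, x10, x11}.
From x4: component {x4, x5}.
That's 4 components.

4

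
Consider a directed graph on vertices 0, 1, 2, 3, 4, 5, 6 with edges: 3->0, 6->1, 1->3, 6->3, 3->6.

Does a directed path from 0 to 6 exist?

No

0 has no outgoing edges, so nothing is reachable from it.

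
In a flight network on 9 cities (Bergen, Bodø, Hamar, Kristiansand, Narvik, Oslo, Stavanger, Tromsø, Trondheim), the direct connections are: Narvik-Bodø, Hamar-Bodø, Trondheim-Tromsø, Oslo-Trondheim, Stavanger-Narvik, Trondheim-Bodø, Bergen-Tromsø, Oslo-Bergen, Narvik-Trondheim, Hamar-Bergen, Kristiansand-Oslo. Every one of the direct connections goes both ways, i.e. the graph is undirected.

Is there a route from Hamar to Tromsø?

Yes

Explore from Hamar.
Distance 1: reach Bergen, Bodø.
Distance 2: reach Narvik, Oslo, Tromsø, Trondheim.
Found Tromsø.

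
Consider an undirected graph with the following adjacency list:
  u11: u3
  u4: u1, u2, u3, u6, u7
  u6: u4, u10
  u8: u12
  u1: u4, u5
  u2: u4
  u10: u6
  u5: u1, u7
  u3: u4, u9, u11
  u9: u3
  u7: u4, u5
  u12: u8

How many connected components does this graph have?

From u1: component {u1, u2, u3, u4, u5, u6, u7, u9, u10, u11}.
From u8: component {u8, u12}.
That's 2 components.

2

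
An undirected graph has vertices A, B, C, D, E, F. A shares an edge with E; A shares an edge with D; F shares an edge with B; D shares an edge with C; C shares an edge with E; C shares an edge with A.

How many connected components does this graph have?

2

From A: component {A, C, D, E}.
From B: component {B, F}.
That's 2 components.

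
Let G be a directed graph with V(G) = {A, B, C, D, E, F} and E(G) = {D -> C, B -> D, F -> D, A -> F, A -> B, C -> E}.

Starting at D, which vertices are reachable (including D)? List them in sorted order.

C, D, E

Start at D.
Its neighbours: C.
Then their neighbours: E.
Nothing further is reachable.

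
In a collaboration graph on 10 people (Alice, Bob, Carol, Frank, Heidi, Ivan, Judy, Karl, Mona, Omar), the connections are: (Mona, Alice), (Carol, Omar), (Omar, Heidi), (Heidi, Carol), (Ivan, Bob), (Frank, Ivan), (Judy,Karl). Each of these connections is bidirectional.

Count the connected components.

From Alice: component {Alice, Mona}.
From Bob: component {Bob, Frank, Ivan}.
From Carol: component {Carol, Heidi, Omar}.
From Judy: component {Judy, Karl}.
That's 4 components.

4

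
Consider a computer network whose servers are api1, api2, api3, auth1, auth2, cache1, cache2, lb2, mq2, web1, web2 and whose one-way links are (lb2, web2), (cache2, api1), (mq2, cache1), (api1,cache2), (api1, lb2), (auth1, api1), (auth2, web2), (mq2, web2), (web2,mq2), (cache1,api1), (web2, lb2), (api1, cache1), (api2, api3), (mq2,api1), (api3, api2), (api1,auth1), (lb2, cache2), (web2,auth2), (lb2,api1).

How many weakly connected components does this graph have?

From api1: component {api1, auth1, auth2, cache1, cache2, lb2, mq2, web2}.
From api2: component {api2, api3}.
From web1: component {web1}.
That's 3 components.

3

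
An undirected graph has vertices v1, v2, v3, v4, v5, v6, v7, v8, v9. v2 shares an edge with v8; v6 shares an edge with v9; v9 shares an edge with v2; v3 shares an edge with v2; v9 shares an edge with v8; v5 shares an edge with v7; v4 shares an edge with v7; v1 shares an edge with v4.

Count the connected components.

2

From v1: component {v1, v4, v5, v7}.
From v2: component {v2, v3, v6, v8, v9}.
That's 2 components.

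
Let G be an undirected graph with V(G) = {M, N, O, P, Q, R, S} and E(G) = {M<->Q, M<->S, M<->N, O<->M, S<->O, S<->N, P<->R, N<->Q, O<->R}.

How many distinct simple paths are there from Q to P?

7

Q–M–N–S–O–R–P
Q–M–O–R–P
Q–M–S–O–R–P
Q–N–M–O–R–P
Q–N–M–S–O–R–P
Q–N–S–M–O–R–P
Q–N–S–O–R–P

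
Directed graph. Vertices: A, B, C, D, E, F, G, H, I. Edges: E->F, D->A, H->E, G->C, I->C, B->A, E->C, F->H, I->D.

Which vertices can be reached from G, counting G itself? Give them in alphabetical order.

Start at G.
Its neighbours: C.
Nothing further is reachable.

C, G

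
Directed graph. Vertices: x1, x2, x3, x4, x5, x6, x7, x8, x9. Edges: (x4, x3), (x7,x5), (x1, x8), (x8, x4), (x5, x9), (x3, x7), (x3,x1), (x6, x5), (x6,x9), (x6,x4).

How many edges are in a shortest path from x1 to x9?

Distance 0: x1.
Distance 1: x8.
Distance 2: x4.
Distance 3: x3.
Distance 4: x7.
Distance 5: x5.
Distance 6: x9 — contains x9.

6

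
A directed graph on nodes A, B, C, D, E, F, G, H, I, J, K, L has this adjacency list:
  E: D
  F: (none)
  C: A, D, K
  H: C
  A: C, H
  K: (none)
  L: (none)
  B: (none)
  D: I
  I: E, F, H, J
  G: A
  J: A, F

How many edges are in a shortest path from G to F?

Distance 0: G.
Distance 1: A.
Distance 2: C, H.
Distance 3: D, K.
Distance 4: I.
Distance 5: E, F, J — contains F.

5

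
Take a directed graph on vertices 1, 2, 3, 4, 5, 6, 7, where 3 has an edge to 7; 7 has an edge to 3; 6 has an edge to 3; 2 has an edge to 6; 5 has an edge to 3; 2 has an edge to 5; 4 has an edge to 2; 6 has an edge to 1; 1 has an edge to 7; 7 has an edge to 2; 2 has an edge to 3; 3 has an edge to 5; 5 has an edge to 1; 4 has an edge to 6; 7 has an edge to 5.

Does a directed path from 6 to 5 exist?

Yes

Explore from 6.
Distance 1: reach 1, 3.
Distance 2: reach 5, 7.
Found 5.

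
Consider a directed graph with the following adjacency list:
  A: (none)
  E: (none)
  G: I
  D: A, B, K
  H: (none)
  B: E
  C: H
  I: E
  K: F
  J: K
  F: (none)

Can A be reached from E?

E has no outgoing edges, so nothing is reachable from it.

No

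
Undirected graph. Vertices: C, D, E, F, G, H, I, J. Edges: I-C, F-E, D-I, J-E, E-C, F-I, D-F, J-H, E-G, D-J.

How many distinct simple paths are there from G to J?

G–E–C–I–D–J
G–E–C–I–F–D–J
G–E–F–D–J
G–E–F–I–D–J
G–E–J

5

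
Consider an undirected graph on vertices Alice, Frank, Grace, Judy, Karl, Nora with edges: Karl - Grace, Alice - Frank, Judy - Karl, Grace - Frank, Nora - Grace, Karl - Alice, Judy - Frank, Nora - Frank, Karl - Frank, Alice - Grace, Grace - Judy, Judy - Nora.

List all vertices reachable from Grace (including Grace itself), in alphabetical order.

Alice, Frank, Grace, Judy, Karl, Nora

Start at Grace.
Its neighbours: Alice, Frank, Judy, Karl, Nora.
Every vertex is now reached.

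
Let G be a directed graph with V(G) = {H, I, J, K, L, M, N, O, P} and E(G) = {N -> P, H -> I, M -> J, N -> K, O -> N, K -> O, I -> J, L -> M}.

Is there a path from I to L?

No

Explore from I.
Distance 1: reach J.
The search from I is exhausted; no directed path reaches L.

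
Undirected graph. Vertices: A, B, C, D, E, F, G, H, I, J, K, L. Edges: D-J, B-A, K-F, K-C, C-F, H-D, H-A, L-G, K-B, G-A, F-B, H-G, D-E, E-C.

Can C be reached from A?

Yes

Explore from A.
Distance 1: reach B, G, H.
Distance 2: reach D, F, K, L.
Distance 3: reach C, E, J.
Found C.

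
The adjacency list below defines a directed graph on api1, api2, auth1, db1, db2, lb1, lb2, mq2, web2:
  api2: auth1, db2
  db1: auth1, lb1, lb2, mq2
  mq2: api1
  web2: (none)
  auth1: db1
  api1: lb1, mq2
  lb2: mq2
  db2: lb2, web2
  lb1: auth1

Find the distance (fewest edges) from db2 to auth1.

5

Distance 0: db2.
Distance 1: lb2, web2.
Distance 2: mq2.
Distance 3: api1.
Distance 4: lb1.
Distance 5: auth1 — contains auth1.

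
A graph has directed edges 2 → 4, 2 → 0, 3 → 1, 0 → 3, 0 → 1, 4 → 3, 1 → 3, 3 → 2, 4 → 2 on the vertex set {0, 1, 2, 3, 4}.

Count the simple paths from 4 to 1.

4

4→2→0→1
4→2→0→3→1
4→3→1
4→3→2→0→1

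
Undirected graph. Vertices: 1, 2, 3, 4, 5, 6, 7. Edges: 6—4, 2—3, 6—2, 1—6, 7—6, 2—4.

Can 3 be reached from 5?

5 has no edges, so nothing is reachable from it.

No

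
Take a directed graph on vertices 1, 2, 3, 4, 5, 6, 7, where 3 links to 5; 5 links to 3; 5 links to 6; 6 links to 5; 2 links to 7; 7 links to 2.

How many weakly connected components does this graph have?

4

From 1: component {1}.
From 2: component {2, 7}.
From 3: component {3, 5, 6}.
From 4: component {4}.
That's 4 components.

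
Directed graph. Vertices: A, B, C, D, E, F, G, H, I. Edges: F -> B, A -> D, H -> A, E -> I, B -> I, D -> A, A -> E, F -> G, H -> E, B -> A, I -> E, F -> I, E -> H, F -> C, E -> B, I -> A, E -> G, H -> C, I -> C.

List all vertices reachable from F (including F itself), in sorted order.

A, B, C, D, E, F, G, H, I

Start at F.
Its neighbours: B, C, G, I.
Then their neighbours: A, E.
Then next layer: D, H.
Every vertex is now reached.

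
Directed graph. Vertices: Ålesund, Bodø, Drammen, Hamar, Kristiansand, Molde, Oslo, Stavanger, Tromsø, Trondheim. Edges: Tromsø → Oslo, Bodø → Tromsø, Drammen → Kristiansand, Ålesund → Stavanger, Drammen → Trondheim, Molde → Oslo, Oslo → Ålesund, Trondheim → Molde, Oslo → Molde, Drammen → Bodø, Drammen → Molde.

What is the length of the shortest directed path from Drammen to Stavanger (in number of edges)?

Distance 0: Drammen.
Distance 1: Bodø, Kristiansand, Molde, Trondheim.
Distance 2: Oslo, Tromsø.
Distance 3: Ålesund.
Distance 4: Stavanger — contains Stavanger.

4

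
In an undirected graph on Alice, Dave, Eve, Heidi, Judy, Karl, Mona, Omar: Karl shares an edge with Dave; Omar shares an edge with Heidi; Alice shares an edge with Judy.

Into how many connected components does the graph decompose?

From Alice: component {Alice, Judy}.
From Dave: component {Dave, Karl}.
From Eve: component {Eve}.
From Heidi: component {Heidi, Omar}.
From Mona: component {Mona}.
That's 5 components.

5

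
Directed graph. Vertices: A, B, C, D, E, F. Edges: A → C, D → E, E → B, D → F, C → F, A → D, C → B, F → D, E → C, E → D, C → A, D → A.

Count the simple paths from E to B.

E→B
E→C→B
E→D→A→C→B

3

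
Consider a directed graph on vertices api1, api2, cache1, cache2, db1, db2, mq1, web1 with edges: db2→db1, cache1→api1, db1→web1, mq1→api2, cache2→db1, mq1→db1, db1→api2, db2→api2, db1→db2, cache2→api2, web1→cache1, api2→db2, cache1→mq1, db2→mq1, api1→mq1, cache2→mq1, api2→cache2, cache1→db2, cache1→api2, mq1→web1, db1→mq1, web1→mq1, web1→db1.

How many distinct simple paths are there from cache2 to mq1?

cache2→api2→db2→db1→mq1
cache2→api2→db2→db1→web1→cache1→api1→mq1
cache2→api2→db2→db1→web1→cache1→mq1
cache2→api2→db2→db1→web1→mq1
cache2→api2→db2→mq1
cache2→db1→api2→db2→mq1
cache2→db1→db2→mq1
cache2→db1→mq1
cache2→db1→web1→cache1→api1→mq1
cache2→db1→web1→cache1→api2→db2→mq1
cache2→db1→web1→cache1→db2→mq1
cache2→db1→web1→cache1→mq1
cache2→db1→web1→mq1
cache2→mq1

14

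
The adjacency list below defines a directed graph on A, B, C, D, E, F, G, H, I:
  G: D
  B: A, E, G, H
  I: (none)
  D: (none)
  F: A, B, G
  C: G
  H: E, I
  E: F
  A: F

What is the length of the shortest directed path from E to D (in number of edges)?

Distance 0: E.
Distance 1: F.
Distance 2: A, B, G.
Distance 3: D, H — contains D.

3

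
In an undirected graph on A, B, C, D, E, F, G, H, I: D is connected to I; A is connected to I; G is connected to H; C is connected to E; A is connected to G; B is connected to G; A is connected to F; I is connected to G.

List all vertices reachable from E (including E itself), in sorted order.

Start at E.
Its neighbours: C.
Nothing further is reachable.

C, E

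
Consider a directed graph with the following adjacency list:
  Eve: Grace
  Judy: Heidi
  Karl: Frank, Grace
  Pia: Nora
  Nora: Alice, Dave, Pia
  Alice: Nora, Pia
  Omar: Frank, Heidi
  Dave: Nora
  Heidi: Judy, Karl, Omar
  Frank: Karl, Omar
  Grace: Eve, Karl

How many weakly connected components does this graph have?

From Alice: component {Alice, Dave, Nora, Pia}.
From Eve: component {Eve, Frank, Grace, Heidi, Judy, Karl, Omar}.
That's 2 components.

2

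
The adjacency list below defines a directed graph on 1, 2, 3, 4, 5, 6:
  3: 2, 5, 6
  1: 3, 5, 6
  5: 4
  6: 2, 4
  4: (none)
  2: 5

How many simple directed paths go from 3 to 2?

3→2
3→6→2

2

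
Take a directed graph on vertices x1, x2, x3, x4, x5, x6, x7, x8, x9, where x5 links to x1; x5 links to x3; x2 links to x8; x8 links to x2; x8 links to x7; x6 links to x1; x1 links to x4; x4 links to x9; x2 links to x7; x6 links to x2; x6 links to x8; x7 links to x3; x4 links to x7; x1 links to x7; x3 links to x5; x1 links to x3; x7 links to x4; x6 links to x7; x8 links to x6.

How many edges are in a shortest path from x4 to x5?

Distance 0: x4.
Distance 1: x7, x9.
Distance 2: x3.
Distance 3: x5 — contains x5.

3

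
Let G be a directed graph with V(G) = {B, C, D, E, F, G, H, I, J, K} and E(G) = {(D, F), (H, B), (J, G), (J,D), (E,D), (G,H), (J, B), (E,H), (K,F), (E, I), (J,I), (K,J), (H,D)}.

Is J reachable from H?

Explore from H.
Distance 1: reach B, D.
Distance 2: reach F.
The search from H is exhausted; no directed path reaches J.

No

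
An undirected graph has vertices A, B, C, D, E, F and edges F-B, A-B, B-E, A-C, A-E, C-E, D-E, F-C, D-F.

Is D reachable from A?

Explore from A.
Distance 1: reach B, C, E.
Distance 2: reach D, F.
Found D.

Yes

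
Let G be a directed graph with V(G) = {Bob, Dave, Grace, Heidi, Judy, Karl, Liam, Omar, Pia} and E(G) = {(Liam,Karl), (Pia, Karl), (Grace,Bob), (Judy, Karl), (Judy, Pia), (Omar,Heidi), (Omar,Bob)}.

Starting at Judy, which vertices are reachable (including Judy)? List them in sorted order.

Start at Judy.
Its neighbours: Karl, Pia.
Nothing further is reachable.

Judy, Karl, Pia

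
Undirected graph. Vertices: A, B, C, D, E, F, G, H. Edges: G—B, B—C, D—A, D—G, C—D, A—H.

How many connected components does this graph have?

3

From A: component {A, B, C, D, G, H}.
From E: component {E}.
From F: component {F}.
That's 3 components.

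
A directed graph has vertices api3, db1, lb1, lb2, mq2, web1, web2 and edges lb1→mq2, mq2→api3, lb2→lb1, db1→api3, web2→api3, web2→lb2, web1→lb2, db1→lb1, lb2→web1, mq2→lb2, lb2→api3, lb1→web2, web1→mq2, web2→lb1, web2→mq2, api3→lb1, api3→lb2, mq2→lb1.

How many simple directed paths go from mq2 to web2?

5

mq2→api3→lb1→web2
mq2→api3→lb2→lb1→web2
mq2→lb1→web2
mq2→lb2→api3→lb1→web2
mq2→lb2→lb1→web2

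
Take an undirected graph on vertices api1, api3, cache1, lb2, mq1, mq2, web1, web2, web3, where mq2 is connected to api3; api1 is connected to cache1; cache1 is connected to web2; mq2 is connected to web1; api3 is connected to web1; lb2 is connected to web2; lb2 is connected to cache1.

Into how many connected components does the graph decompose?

From api1: component {api1, cache1, lb2, web2}.
From api3: component {api3, mq2, web1}.
From mq1: component {mq1}.
From web3: component {web3}.
That's 4 components.

4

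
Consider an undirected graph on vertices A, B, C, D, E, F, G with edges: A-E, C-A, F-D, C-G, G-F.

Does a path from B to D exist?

No

B has no edges, so nothing is reachable from it.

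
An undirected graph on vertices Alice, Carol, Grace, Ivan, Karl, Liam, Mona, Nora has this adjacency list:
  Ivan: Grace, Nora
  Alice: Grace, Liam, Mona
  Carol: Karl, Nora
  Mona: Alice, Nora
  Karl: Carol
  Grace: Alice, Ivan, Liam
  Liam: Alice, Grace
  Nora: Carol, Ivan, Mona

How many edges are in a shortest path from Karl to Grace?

Distance 0: Karl.
Distance 1: Carol.
Distance 2: Nora.
Distance 3: Ivan, Mona.
Distance 4: Alice, Grace — contains Grace.

4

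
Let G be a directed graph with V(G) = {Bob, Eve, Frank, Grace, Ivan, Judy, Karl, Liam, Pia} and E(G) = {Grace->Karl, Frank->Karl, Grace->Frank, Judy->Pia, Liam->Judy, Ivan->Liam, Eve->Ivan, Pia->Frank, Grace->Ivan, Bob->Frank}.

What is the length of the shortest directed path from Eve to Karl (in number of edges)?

Distance 0: Eve.
Distance 1: Ivan.
Distance 2: Liam.
Distance 3: Judy.
Distance 4: Pia.
Distance 5: Frank.
Distance 6: Karl — contains Karl.

6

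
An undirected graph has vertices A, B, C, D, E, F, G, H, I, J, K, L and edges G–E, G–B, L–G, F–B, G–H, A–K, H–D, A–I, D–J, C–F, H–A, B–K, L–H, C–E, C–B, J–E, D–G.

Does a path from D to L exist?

Yes

Explore from D.
Distance 1: reach G, H, J.
Distance 2: reach A, B, E, L.
Found L.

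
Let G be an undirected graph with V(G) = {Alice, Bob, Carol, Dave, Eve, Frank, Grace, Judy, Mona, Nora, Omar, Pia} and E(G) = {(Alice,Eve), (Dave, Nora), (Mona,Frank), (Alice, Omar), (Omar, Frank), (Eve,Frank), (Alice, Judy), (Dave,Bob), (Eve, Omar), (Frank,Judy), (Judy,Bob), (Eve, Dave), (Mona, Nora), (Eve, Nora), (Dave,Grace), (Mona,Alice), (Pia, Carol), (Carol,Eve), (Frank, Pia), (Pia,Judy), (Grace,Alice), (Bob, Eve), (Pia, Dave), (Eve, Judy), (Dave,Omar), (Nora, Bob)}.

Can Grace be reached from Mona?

Yes

Explore from Mona.
Distance 1: reach Alice, Frank, Nora.
Distance 2: reach Bob, Dave, Eve, Grace, Judy, Omar, Pia.
Found Grace.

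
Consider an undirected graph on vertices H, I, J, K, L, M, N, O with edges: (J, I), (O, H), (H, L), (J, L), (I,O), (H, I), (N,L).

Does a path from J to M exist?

No

Explore from J.
Distance 1: reach I, L.
Distance 2: reach H, N, O.
The search is exhausted without reaching M; it lies in a different component.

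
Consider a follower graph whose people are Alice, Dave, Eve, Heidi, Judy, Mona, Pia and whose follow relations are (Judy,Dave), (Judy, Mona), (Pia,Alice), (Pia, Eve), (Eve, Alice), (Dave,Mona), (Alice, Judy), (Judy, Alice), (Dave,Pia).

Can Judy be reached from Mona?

No

Mona has no outgoing edges, so nothing is reachable from it.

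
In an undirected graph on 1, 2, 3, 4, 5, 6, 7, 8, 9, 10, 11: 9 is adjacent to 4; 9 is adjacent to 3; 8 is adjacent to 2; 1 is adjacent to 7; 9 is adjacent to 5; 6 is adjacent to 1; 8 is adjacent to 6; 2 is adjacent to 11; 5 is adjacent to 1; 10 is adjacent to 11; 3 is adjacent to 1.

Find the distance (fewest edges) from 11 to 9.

6

Distance 0: 11.
Distance 1: 2, 10.
Distance 2: 8.
Distance 3: 6.
Distance 4: 1.
Distance 5: 3, 5, 7.
Distance 6: 9 — contains 9.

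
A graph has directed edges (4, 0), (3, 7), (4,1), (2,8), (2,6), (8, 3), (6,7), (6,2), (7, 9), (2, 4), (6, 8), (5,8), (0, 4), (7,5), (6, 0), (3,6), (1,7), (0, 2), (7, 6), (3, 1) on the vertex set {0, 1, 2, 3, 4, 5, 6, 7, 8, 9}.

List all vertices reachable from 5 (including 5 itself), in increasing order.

0, 1, 2, 3, 4, 5, 6, 7, 8, 9

Start at 5.
Its neighbours: 8.
Then their neighbours: 3.
Then next layer: 1, 6, 7.
Then next layer: 0, 2, 9.
Then next layer: 4.
Every vertex is now reached.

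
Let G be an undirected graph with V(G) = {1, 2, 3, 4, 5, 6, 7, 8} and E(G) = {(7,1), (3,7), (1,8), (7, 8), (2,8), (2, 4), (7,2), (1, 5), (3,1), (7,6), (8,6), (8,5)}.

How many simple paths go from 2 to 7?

2–7
2–8–1–3–7
2–8–1–7
2–8–5–1–3–7
2–8–5–1–7
2–8–6–7
2–8–7

7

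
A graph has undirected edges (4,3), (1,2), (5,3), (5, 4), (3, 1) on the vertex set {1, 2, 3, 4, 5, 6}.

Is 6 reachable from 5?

No

Explore from 5.
Distance 1: reach 3, 4.
Distance 2: reach 1.
Distance 3: reach 2.
The search is exhausted without reaching 6; it lies in a different component.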